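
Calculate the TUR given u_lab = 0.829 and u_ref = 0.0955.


TUR = u_lab / u_ref
= 0.829 / 0.0955
= 8.6806

8.6806


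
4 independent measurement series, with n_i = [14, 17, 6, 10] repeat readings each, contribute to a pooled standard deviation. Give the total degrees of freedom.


nu = sum_i (n_i - 1)
nu = ((14 - 1) + (17 - 1) + (6 - 1) + (10 - 1))
nu = 13 + 16 + 5 + 9
nu = 43

43


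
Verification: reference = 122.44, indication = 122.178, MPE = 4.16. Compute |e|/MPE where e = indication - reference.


e = indication - reference = 122.178 - 122.44 = -0.2620
|e| = 0.2620
ratio = |e| / MPE = 0.2620 / 4.16
ratio = 0.0630

0.0630


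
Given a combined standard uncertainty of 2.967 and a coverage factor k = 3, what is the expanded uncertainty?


U = k * uc
U = 3 * 2.967
U = 8.9010

8.9010


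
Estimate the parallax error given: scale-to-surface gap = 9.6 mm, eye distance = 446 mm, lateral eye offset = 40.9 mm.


error = h * offset / d
= 9.6 * 40.9 / 446
= 0.8804

0.8804


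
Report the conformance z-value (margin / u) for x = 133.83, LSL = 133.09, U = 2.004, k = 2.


u = U / k = 2.004 / 2 = 1.002
margin = |LSL - x| = |133.09 - 133.83| = 0.74
z = margin / u = 0.74 / 1.002
z = 0.7385

0.7385


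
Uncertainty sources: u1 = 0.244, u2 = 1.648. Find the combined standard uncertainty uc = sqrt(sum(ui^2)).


uc = sqrt(0.244^2 + 1.648^2)
uc = sqrt(2.77544)
uc = 1.6660

1.6660


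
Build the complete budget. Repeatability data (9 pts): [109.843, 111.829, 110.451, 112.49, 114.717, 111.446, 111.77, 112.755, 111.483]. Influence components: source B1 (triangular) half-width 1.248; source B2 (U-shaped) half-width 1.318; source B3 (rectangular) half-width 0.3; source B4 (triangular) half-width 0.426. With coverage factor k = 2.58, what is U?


mean = (109.843 + 111.829 + 110.451 + 112.49 + 114.717 + 111.446 + 111.77 + 112.755 + 111.483) / 9 = 111.8648889
s = sqrt(sum((x - mean)^2)/(n-1)) = 1.4025118
u_A = s / sqrt(n) = 1.4025118 / sqrt(9) = 0.46750393
u_B1 = 1.248 / sqrt(6) = 0.50949387
u_B2 = 1.318 / sqrt(2) = 0.93196674
u_B3 = 0.3 / sqrt(3) = 0.17320508
u_B4 = 0.426 / sqrt(6) = 0.17391377
uc = sqrt(0.46750393^2 + 0.50949387^2 + 0.93196674^2 + 0.17320508^2 + 0.17391377^2) = 1.18615
U = k * uc = 2.58 * 1.18615
U = 3.0603

3.0603


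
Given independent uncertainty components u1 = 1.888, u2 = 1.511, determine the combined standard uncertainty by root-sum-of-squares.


uc = sqrt(1.888^2 + 1.511^2)
uc = sqrt(5.847665)
uc = 2.4182

2.4182


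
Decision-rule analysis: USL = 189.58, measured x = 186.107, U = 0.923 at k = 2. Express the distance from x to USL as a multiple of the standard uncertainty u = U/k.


u = U / k = 0.923 / 2 = 0.4615
margin = |USL - x| = |189.58 - 186.107| = 3.473
z = margin / u = 3.473 / 0.4615
z = 7.5255

7.5255


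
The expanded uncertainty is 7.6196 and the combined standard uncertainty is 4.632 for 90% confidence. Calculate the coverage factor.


k = U / uc
k = 7.6196 / 4.632
k = 1.645

1.645


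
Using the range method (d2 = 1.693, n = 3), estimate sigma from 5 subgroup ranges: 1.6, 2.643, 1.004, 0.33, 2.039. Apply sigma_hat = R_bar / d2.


R_bar = (1.6 + 2.643 + 1.004 + 0.33 + 2.039) / 5
R_bar = 7.616 / 5 = 1.5232
sigma_hat = R_bar / d2 = 1.5232 / 1.693 = 0.8997

0.8997


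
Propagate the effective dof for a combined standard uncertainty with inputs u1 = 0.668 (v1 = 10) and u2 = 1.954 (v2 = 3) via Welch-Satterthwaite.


uc = sqrt(u1^2 + u2^2) = sqrt(0.668^2 + 1.954^2) = 2.0650278
v_eff = uc^4 / (u1^4/v1 + u2^4/v2)
= 2.0650278^4 / (0.668^4/10 + 1.954^4/3)
= 18.184594 / 4.8792482
v_eff = 3.7269

3.7269


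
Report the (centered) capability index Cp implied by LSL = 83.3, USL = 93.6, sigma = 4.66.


Cp = (USL - LSL) / (6 * sigma)
= (93.6 - 83.3) / (6 * 4.66)
= 10.3000 / 27.9600
= 0.3684

0.3684


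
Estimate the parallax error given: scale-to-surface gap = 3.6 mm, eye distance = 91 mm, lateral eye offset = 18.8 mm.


error = h * offset / d
= 3.6 * 18.8 / 91
= 0.7437

0.7437


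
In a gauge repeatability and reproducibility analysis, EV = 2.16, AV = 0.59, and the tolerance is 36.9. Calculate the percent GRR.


GRR = sqrt(EV^2 + AV^2) = sqrt(2.16^2 + 0.59^2) = 2.2391293
%GRR = GRR / tol * 100 = 2.2391293 / 36.9 * 100
%GRR = 6.0681

6.0681


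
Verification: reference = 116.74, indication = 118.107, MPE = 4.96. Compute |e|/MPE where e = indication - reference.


e = indication - reference = 118.107 - 116.74 = 1.3670
|e| = 1.3670
ratio = |e| / MPE = 1.3670 / 4.96
ratio = 0.2756

0.2756


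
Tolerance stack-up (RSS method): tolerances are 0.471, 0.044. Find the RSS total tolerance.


RSS = sqrt(0.471^2 + 0.044^2)
= sqrt(0.223777)
= 0.4731

0.4731


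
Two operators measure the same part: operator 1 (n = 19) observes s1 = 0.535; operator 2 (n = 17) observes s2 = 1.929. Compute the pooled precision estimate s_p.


s_p = sqrt(((n1-1)*s1^2 + (n2-1)*s2^2) / (n1+n2-2))
numerator = (19-1)*0.535^2 + (17-1)*1.929^2 = 5.15205 + 59.536656 = 64.688706
denominator = 19 + 17 - 2 = 34
s_p^2 = 64.688706 / 34 = 1.902609
s_p = sqrt(1.902609) = 1.3794

1.3794


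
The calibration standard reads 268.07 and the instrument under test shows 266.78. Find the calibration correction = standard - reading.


Correction = standard - reading
= 268.07 - 266.78
= 1.2900

1.2900


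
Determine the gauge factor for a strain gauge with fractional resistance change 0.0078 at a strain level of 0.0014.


GF = (dR/R) / epsilon
= 0.0078 / 0.0014
= 5.5714

5.5714


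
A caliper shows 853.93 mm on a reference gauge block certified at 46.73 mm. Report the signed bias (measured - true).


Systematic error = measured - true
= 853.93 - 46.73
= 807.2000

807.2000


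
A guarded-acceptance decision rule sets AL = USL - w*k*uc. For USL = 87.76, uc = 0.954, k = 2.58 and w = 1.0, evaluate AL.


U = k * uc = 2.58 * 0.954 = 2.46132
guard band g = w * U = 1.0 * 2.46132 = 2.46132
AL = USL - g = 87.76 - 2.46132
AL = 85.2987

85.2987


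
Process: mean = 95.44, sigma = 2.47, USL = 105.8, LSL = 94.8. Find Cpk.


Cpu = (USL - mean) / (3*sigma) = (105.8 - 95.44) / (3*2.47) = 1.3981
Cpl = (mean - LSL) / (3*sigma) = (95.44 - 94.8) / (3*2.47) = 0.0864
Cpk = min(Cpu, Cpl) = 0.0864

0.0864


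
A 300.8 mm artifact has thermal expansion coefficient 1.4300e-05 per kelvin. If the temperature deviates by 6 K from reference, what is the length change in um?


dL = L * alpha * dT
= 300.8 * 1.4300e-05 * 6
= 0.0258086 mm
dL_um = 0.0258086 * 1000 = 25.8086 um

25.8086


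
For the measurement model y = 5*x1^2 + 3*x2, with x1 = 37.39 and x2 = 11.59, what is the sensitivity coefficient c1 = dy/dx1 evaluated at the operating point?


y = 5*x1^2 + 3*x2
dy/dx1 = 2*5*x1
Evaluate at x1 = 37.39: c1 = 10 * 37.39
c1 = 373.9000

373.9000


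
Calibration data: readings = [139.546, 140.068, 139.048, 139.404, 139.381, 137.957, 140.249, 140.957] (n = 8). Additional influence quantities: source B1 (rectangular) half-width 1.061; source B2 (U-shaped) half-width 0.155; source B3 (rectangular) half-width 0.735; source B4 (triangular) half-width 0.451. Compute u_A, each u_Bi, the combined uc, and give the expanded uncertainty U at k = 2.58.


mean = (139.546 + 140.068 + 139.048 + 139.404 + 139.381 + 137.957 + 140.249 + 140.957) / 8 = 139.57625
s = sqrt(sum((x - mean)^2)/(n-1)) = 0.89207683
u_A = s / sqrt(n) = 0.89207683 / sqrt(8) = 0.31539679
u_B1 = 1.061 / sqrt(3) = 0.61256864
u_B2 = 0.155 / sqrt(2) = 0.10960155
u_B3 = 0.735 / sqrt(3) = 0.42435245
u_B4 = 0.451 / sqrt(6) = 0.18411998
uc = sqrt(0.31539679^2 + 0.61256864^2 + 0.10960155^2 + 0.42435245^2 + 0.18411998^2) = 0.83708013
U = k * uc = 2.58 * 0.83708013
U = 2.1597

2.1597


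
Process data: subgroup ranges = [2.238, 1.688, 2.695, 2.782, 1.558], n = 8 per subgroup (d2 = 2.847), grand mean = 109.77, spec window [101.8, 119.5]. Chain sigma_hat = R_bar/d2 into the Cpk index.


R_bar = (2.238 + 1.688 + 2.695 + 2.782 + 1.558) / 5 = 2.1922
sigma = R_bar / d2 = 2.1922 / 2.847 = 0.77000351
Cp = (USL - LSL)/(6*sigma) = (119.5 - 101.8)/(6*0.77000351) = 3.8312
Cpu = (119.5 - 109.77)/(3*0.77000351) = 4.2121
Cpl = (109.77 - 101.8)/(3*0.77000351) = 3.4502
Cpk = min(Cpu, Cpl) = 3.4502

3.4502


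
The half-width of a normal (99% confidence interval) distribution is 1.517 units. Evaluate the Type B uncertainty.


u_B = half_width / 2.576
u_B = 1.517 / 2.576
u_B = 0.5889

0.5889


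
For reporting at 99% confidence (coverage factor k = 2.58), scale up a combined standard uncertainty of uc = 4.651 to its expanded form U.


U = k * uc
U = 2.58 * 4.651
U = 11.9996

11.9996


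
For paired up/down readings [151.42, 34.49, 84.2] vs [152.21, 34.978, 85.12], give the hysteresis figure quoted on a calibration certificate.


|151.42 - 152.21| = 0.7900
|34.49 - 34.978| = 0.4880
|84.2 - 85.12| = 0.9200
hysteresis = max(diffs) = 0.9200

0.9200


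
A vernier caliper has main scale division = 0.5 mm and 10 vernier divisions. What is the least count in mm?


LC = MSD / n_div
= 0.5 / 10
= 0.0500

0.0500


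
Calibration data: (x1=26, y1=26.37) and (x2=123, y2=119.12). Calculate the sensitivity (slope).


slope = (y2 - y1) / (x2 - x1)
= (119.12 - 26.37) / (123 - 26)
= 92.7500 / 97
= 0.9562

0.9562


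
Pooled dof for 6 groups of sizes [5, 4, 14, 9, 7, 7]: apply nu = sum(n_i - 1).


nu = sum_i (n_i - 1)
nu = ((5 - 1) + (4 - 1) + (14 - 1) + (9 - 1) + (7 - 1) + (7 - 1))
nu = 4 + 3 + 13 + 8 + 6 + 6
nu = 40

40


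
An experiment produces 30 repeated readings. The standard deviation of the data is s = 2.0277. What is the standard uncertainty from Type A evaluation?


u_A = s / sqrt(n)
u_A = 2.0277 / sqrt(30)
u_A = 2.0277 / 5.4772256
u_A = 0.3702

0.3702


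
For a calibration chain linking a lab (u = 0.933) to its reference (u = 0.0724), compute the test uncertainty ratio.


TUR = u_lab / u_ref
= 0.933 / 0.0724
= 12.8867

12.8867


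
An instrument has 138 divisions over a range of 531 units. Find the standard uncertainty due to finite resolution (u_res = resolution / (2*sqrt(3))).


resolution = range / divisions
resolution = 531 / 138 = 3.8478261
u_res = resolution / (2*sqrt(3))
u_res = 3.8478261 / 3.4641016
u_res = 1.1108

1.1108


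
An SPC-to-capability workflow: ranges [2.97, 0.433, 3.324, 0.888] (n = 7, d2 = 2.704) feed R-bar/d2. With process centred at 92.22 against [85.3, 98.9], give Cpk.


R_bar = (2.97 + 0.433 + 3.324 + 0.888) / 4 = 1.90375
sigma = R_bar / d2 = 1.90375 / 2.704 = 0.70404956
Cp = (USL - LSL)/(6*sigma) = (98.9 - 85.3)/(6*0.70404956) = 3.2195
Cpu = (98.9 - 92.22)/(3*0.70404956) = 3.1627
Cpl = (92.22 - 85.3)/(3*0.70404956) = 3.2763
Cpk = min(Cpu, Cpl) = 3.1627

3.1627


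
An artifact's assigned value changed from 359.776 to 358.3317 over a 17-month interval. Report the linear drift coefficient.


rate = (v2 - v1) / months
= (358.3317 - 359.776) / 17
= -1.4443 / 17
= -0.0850

-0.0850


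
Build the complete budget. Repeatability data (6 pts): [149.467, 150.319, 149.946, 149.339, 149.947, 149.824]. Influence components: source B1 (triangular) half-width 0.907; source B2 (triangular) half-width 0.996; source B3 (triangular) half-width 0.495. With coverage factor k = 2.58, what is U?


mean = (149.467 + 150.319 + 149.946 + 149.339 + 149.947 + 149.824) / 6 = 149.807
s = sqrt(sum((x - mean)^2)/(n-1)) = 0.35664492
u_A = s / sqrt(n) = 0.35664492 / sqrt(6) = 0.14559968
u_B1 = 0.907 / sqrt(6) = 0.3702812
u_B2 = 0.996 / sqrt(6) = 0.4066153
u_B3 = 0.495 / sqrt(6) = 0.2020829
uc = sqrt(0.14559968^2 + 0.3702812^2 + 0.4066153^2 + 0.2020829^2) = 0.60372256
U = k * uc = 2.58 * 0.60372256
U = 1.5576

1.5576


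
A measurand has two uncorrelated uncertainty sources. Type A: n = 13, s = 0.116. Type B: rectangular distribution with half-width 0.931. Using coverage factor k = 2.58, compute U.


u_A = s / sqrt(n) = 0.116 / sqrt(13) = 0.032172611
u_B = half_width / sqrt(3) = 0.931 / sqrt(3) = 0.5375131
uc = sqrt(u_A^2 + u_B^2) = sqrt(0.032172611^2 + 0.5375131^2) = 0.53847508
U = k * uc = 2.58 * 0.53847508
U = 1.3893

1.3893


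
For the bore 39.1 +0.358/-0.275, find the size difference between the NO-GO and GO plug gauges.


GO = nominal - lower_tol (smallest hole = maximum material condition)
GO = 39.1 - 0.275 = 38.825
NO-GO = nominal + upper_tol (largest hole = least material condition)
NO-GO = 39.1 + 0.358 = 39.458
spread = NO-GO - GO = 39.458 - 38.825 = 0.6330

0.6330


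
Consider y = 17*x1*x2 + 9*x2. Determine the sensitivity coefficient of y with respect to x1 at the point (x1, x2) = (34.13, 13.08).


y = 17*x1*x2 + 9*x2
dy/dx1 = 17*x2
Evaluate at x2 = 13.08: c1 = 17 * 13.08
c1 = 222.3600

222.3600


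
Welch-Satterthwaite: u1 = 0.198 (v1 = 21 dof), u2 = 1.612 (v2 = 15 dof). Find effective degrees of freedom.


uc = sqrt(u1^2 + u2^2) = sqrt(0.198^2 + 1.612^2) = 1.6241145
v_eff = uc^4 / (u1^4/v1 + u2^4/v2)
= 1.6241145^4 / (0.198^4/21 + 1.612^4/15)
= 6.957714 / 0.45023525
v_eff = 15.4535

15.4535


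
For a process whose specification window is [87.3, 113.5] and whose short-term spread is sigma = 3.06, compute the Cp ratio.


Cp = (USL - LSL) / (6 * sigma)
= (113.5 - 87.3) / (6 * 3.06)
= 26.2000 / 18.3600
= 1.4270

1.4270


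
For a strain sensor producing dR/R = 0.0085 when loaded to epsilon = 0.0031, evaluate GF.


GF = (dR/R) / epsilon
= 0.0085 / 0.0031
= 2.7419

2.7419


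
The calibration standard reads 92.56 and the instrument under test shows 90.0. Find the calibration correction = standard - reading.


Correction = standard - reading
= 92.56 - 90.0
= 2.5600

2.5600


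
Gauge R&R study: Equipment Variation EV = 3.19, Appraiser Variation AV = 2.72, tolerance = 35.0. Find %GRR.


GRR = sqrt(EV^2 + AV^2) = sqrt(3.19^2 + 2.72^2) = 4.1921951
%GRR = GRR / tol * 100 = 4.1921951 / 35.0 * 100
%GRR = 11.9777

11.9777


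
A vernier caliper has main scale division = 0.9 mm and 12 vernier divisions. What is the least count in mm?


LC = MSD / n_div
= 0.9 / 12
= 0.0750

0.0750


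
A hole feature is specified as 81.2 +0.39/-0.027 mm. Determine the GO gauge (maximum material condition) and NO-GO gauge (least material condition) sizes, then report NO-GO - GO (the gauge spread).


GO = nominal - lower_tol (smallest hole = maximum material condition)
GO = 81.2 - 0.027 = 81.173
NO-GO = nominal + upper_tol (largest hole = least material condition)
NO-GO = 81.2 + 0.39 = 81.59
spread = NO-GO - GO = 81.59 - 81.173 = 0.4170

0.4170


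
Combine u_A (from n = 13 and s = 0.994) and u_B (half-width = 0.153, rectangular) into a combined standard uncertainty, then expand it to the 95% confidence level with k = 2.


u_A = s / sqrt(n) = 0.994 / sqrt(13) = 0.275686
u_B = half_width / sqrt(3) = 0.153 / sqrt(3) = 0.088334591
uc = sqrt(u_A^2 + u_B^2) = sqrt(0.275686^2 + 0.088334591^2) = 0.28949226
U = k * uc = 2 * 0.28949226
U = 0.5790

0.5790


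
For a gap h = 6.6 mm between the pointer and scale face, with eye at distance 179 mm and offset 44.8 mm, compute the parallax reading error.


error = h * offset / d
= 6.6 * 44.8 / 179
= 1.6518

1.6518


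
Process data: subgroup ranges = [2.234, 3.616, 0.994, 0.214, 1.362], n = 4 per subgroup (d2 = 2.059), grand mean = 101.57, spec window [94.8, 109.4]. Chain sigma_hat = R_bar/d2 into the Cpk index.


R_bar = (2.234 + 3.616 + 0.994 + 0.214 + 1.362) / 5 = 1.684
sigma = R_bar / d2 = 1.684 / 2.059 = 0.81787275
Cp = (USL - LSL)/(6*sigma) = (109.4 - 94.8)/(6*0.81787275) = 2.9752
Cpu = (109.4 - 101.57)/(3*0.81787275) = 3.1912
Cpl = (101.57 - 94.8)/(3*0.81787275) = 2.7592
Cpk = min(Cpu, Cpl) = 2.7592

2.7592


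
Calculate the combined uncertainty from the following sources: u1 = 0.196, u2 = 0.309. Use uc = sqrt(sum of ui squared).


uc = sqrt(0.196^2 + 0.309^2)
uc = sqrt(0.133897)
uc = 0.3659

0.3659


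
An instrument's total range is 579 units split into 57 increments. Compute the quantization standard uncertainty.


resolution = range / divisions
resolution = 579 / 57 = 10.157895
u_res = resolution / (2*sqrt(3))
u_res = 10.157895 / 3.4641016
u_res = 2.9323

2.9323


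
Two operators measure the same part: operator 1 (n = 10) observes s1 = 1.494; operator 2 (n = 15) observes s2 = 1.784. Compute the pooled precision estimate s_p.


s_p = sqrt(((n1-1)*s1^2 + (n2-1)*s2^2) / (n1+n2-2))
numerator = (10-1)*1.494^2 + (15-1)*1.784^2 = 20.088324 + 44.557184 = 64.645508
denominator = 10 + 15 - 2 = 23
s_p^2 = 64.645508 / 23 = 2.8106743
s_p = sqrt(2.8106743) = 1.6765

1.6765


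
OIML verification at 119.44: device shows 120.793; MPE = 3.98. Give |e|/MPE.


e = indication - reference = 120.793 - 119.44 = 1.3530
|e| = 1.3530
ratio = |e| / MPE = 1.3530 / 3.98
ratio = 0.3399

0.3399


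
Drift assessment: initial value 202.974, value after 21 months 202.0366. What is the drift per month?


rate = (v2 - v1) / months
= (202.0366 - 202.974) / 21
= -0.9374 / 21
= -0.0446

-0.0446


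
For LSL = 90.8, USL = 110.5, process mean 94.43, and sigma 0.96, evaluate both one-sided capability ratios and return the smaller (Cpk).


Cpu = (USL - mean) / (3*sigma) = (110.5 - 94.43) / (3*0.96) = 5.5799
Cpl = (mean - LSL) / (3*sigma) = (94.43 - 90.8) / (3*0.96) = 1.2604
Cpk = min(Cpu, Cpl) = 1.2604

1.2604


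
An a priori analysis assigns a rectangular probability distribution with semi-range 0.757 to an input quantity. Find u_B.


u_B = half_width / sqrt(3)
u_B = 0.757 / 1.7320508
u_B = 0.4371

0.4371


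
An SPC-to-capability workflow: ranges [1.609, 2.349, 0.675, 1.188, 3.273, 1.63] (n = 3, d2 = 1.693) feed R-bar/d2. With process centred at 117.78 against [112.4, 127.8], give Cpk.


R_bar = (1.609 + 2.349 + 0.675 + 1.188 + 3.273 + 1.63) / 6 = 1.7873333
sigma = R_bar / d2 = 1.7873333 / 1.693 = 1.0557196
Cp = (USL - LSL)/(6*sigma) = (127.8 - 112.4)/(6*1.0557196) = 2.4312
Cpu = (127.8 - 117.78)/(3*1.0557196) = 3.1637
Cpl = (117.78 - 112.4)/(3*1.0557196) = 1.6987
Cpk = min(Cpu, Cpl) = 1.6987

1.6987


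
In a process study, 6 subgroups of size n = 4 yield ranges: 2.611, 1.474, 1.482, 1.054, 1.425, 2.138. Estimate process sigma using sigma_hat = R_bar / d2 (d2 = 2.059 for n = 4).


R_bar = (2.611 + 1.474 + 1.482 + 1.054 + 1.425 + 2.138) / 6
R_bar = 10.184 / 6 = 1.6973333
sigma_hat = R_bar / d2 = 1.6973333 / 2.059 = 0.8243

0.8243


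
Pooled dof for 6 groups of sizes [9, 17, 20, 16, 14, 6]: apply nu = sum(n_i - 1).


nu = sum_i (n_i - 1)
nu = ((9 - 1) + (17 - 1) + (20 - 1) + (16 - 1) + (14 - 1) + (6 - 1))
nu = 8 + 16 + 19 + 15 + 13 + 5
nu = 76

76


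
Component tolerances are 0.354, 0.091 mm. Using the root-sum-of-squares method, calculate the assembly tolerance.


RSS = sqrt(0.354^2 + 0.091^2)
= sqrt(0.133597)
= 0.3655

0.3655


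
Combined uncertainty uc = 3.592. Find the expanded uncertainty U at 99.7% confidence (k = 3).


U = k * uc
U = 3 * 3.592
U = 10.7760

10.7760


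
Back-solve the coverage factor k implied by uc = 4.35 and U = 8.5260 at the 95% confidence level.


k = U / uc
k = 8.5260 / 4.35
k = 1.96

1.96


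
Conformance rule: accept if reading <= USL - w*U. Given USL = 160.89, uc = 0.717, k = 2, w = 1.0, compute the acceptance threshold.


U = k * uc = 2 * 0.717 = 1.434
guard band g = w * U = 1.0 * 1.434 = 1.434
AL = USL - g = 160.89 - 1.434
AL = 159.4560

159.4560


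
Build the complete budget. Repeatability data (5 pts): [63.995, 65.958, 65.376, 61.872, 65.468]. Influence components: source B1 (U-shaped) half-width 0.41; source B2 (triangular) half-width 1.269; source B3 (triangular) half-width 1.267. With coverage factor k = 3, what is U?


mean = (63.995 + 65.958 + 65.376 + 61.872 + 65.468) / 5 = 64.5338
s = sqrt(sum((x - mean)^2)/(n-1)) = 1.6572463
u_A = s / sqrt(n) = 1.6572463 / sqrt(5) = 0.74114308
u_B1 = 0.41 / sqrt(2) = 0.28991378
u_B2 = 1.269 / sqrt(6) = 0.51806708
u_B3 = 1.267 / sqrt(6) = 0.51725058
uc = sqrt(0.74114308^2 + 0.28991378^2 + 0.51806708^2 + 0.51725058^2) = 1.0813347
U = k * uc = 3 * 1.0813347
U = 3.2440

3.2440


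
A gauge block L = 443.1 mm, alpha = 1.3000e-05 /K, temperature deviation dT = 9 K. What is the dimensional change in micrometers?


dL = L * alpha * dT
= 443.1 * 1.3000e-05 * 9
= 0.0518427 mm
dL_um = 0.0518427 * 1000 = 51.8427 um

51.8427


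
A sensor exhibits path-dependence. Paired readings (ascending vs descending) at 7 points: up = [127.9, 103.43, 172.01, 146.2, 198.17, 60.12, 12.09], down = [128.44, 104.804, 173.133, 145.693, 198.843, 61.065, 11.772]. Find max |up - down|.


|127.9 - 128.44| = 0.5400
|103.43 - 104.804| = 1.3740
|172.01 - 173.133| = 1.1230
|146.2 - 145.693| = 0.5070
|198.17 - 198.843| = 0.6730
|60.12 - 61.065| = 0.9450
|12.09 - 11.772| = 0.3180
hysteresis = max(diffs) = 1.3740

1.3740


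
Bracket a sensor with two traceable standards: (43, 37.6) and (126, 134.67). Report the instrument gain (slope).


slope = (y2 - y1) / (x2 - x1)
= (134.67 - 37.6) / (126 - 43)
= 97.0700 / 83
= 1.1695

1.1695


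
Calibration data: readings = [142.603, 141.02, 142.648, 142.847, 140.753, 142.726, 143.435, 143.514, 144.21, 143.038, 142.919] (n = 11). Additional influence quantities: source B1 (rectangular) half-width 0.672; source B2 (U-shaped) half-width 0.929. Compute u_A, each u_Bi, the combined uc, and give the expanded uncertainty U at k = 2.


mean = (142.603 + 141.02 + 142.648 + 142.847 + 140.753 + 142.726 + 143.435 + 143.514 + 144.21 + 143.038 + 142.919) / 11 = 142.7011818
s = sqrt(sum((x - mean)^2)/(n-1)) = 1.0145303
u_A = s / sqrt(n) = 1.0145303 / sqrt(11) = 0.30589239
u_B1 = 0.672 / sqrt(3) = 0.38797938
u_B2 = 0.929 / sqrt(2) = 0.6569022
uc = sqrt(0.30589239^2 + 0.38797938^2 + 0.6569022^2) = 0.82196025
U = k * uc = 2 * 0.82196025
U = 1.6439

1.6439


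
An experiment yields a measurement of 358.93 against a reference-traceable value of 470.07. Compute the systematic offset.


Systematic error = measured - true
= 358.93 - 470.07
= -111.1400

-111.1400


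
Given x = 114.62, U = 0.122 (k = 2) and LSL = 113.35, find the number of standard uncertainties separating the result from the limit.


u = U / k = 0.122 / 2 = 0.061
margin = |LSL - x| = |113.35 - 114.62| = 1.27
z = margin / u = 1.27 / 0.061
z = 20.8197

20.8197


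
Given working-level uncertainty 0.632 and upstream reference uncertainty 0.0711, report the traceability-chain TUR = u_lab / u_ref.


TUR = u_lab / u_ref
= 0.632 / 0.0711
= 8.8889

8.8889


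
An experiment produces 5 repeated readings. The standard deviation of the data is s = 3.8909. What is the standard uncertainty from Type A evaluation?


u_A = s / sqrt(n)
u_A = 3.8909 / sqrt(5)
u_A = 3.8909 / 2.236068
u_A = 1.7401

1.7401


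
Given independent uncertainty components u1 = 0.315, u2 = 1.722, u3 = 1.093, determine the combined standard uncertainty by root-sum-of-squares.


uc = sqrt(0.315^2 + 1.722^2 + 1.093^2)
uc = sqrt(4.259158)
uc = 2.0638

2.0638


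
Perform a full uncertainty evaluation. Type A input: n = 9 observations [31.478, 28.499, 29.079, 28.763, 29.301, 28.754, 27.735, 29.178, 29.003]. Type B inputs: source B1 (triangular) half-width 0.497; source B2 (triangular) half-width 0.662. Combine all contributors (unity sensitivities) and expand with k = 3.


mean = (31.478 + 28.499 + 29.079 + 28.763 + 29.301 + 28.754 + 27.735 + 29.178 + 29.003) / 9 = 29.08777778
s = sqrt(sum((x - mean)^2)/(n-1)) = 1.0104198
u_A = s / sqrt(n) = 1.0104198 / sqrt(9) = 0.3368066
u_B1 = 0.497 / sqrt(6) = 0.2028994
u_B2 = 0.662 / sqrt(6) = 0.27026037
uc = sqrt(0.3368066^2 + 0.2028994^2 + 0.27026037^2) = 0.47712422
U = k * uc = 3 * 0.47712422
U = 1.4314

1.4314


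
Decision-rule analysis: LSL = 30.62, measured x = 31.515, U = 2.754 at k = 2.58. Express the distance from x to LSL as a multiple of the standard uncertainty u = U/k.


u = U / k = 2.754 / 2.58 = 1.0674419
margin = |LSL - x| = |30.62 - 31.515| = 0.895
z = margin / u = 0.895 / 1.0674419
z = 0.8385

0.8385


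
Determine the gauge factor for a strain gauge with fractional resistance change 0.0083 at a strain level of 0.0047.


GF = (dR/R) / epsilon
= 0.0083 / 0.0047
= 1.7660

1.7660


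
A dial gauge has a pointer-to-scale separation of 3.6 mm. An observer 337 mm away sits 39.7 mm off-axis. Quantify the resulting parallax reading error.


error = h * offset / d
= 3.6 * 39.7 / 337
= 0.4241

0.4241


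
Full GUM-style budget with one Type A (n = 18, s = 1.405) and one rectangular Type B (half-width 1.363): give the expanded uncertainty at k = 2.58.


u_A = s / sqrt(n) = 1.405 / sqrt(18) = 0.33116168
u_B = half_width / sqrt(3) = 1.363 / sqrt(3) = 0.78692842
uc = sqrt(u_A^2 + u_B^2) = sqrt(0.33116168^2 + 0.78692842^2) = 0.85377069
U = k * uc = 2.58 * 0.85377069
U = 2.2027

2.2027


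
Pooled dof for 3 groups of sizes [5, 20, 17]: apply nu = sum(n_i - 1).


nu = sum_i (n_i - 1)
nu = ((5 - 1) + (20 - 1) + (17 - 1))
nu = 4 + 19 + 16
nu = 39

39


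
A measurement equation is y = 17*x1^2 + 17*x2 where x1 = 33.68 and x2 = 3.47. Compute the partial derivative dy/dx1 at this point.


y = 17*x1^2 + 17*x2
dy/dx1 = 2*17*x1
Evaluate at x1 = 33.68: c1 = 34 * 33.68
c1 = 1145.1200

1145.1200


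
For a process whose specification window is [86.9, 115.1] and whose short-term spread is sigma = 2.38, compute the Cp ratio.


Cp = (USL - LSL) / (6 * sigma)
= (115.1 - 86.9) / (6 * 2.38)
= 28.2000 / 14.2800
= 1.9748

1.9748


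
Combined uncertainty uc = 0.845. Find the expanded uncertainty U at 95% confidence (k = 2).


U = k * uc
U = 2 * 0.845
U = 1.6900

1.6900


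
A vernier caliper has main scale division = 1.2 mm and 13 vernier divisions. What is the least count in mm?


LC = MSD / n_div
= 1.2 / 13
= 0.0923

0.0923


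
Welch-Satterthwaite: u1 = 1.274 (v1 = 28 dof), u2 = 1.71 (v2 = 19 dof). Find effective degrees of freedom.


uc = sqrt(u1^2 + u2^2) = sqrt(1.274^2 + 1.71^2) = 2.1324108
v_eff = uc^4 / (u1^4/v1 + u2^4/v2)
= 2.1324108^4 / (1.274^4/28 + 1.71^4/19)
= 20.676808 / 0.54410384
v_eff = 38.0016

38.0016


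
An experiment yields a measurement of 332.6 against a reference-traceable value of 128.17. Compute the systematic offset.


Systematic error = measured - true
= 332.6 - 128.17
= 204.4300

204.4300


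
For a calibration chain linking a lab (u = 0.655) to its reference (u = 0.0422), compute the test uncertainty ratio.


TUR = u_lab / u_ref
= 0.655 / 0.0422
= 15.5213

15.5213


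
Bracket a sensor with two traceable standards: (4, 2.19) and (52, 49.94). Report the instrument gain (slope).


slope = (y2 - y1) / (x2 - x1)
= (49.94 - 2.19) / (52 - 4)
= 47.7500 / 48
= 0.9948

0.9948


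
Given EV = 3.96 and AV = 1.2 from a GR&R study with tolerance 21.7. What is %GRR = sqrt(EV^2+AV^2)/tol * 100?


GRR = sqrt(EV^2 + AV^2) = sqrt(3.96^2 + 1.2^2) = 4.1378255
%GRR = GRR / tol * 100 = 4.1378255 / 21.7 * 100
%GRR = 19.0683

19.0683


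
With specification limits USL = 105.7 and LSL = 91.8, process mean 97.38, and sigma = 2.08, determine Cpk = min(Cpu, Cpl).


Cpu = (USL - mean) / (3*sigma) = (105.7 - 97.38) / (3*2.08) = 1.3333
Cpl = (mean - LSL) / (3*sigma) = (97.38 - 91.8) / (3*2.08) = 0.8942
Cpk = min(Cpu, Cpl) = 0.8942

0.8942


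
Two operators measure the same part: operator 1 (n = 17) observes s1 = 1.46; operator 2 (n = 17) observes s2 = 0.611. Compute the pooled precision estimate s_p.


s_p = sqrt(((n1-1)*s1^2 + (n2-1)*s2^2) / (n1+n2-2))
numerator = (17-1)*1.46^2 + (17-1)*0.611^2 = 34.1056 + 5.973136 = 40.078736
denominator = 17 + 17 - 2 = 32
s_p^2 = 40.078736 / 32 = 1.2524605
s_p = sqrt(1.2524605) = 1.1191

1.1191


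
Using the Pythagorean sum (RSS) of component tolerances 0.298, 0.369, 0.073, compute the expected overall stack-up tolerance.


RSS = sqrt(0.298^2 + 0.369^2 + 0.073^2)
= sqrt(0.230294)
= 0.4799

0.4799


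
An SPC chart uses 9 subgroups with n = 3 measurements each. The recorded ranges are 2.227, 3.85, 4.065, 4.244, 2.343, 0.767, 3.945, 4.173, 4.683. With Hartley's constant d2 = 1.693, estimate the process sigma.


R_bar = (2.227 + 3.85 + 4.065 + 4.244 + 2.343 + 0.767 + 3.945 + 4.173 + 4.683) / 9
R_bar = 30.297 / 9 = 3.3663333
sigma_hat = R_bar / d2 = 3.3663333 / 1.693 = 1.9884

1.9884


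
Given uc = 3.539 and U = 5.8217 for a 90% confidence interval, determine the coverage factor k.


k = U / uc
k = 5.8217 / 3.539
k = 1.645

1.645


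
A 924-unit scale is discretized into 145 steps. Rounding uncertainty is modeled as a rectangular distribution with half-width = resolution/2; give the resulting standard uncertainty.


resolution = range / divisions
resolution = 924 / 145 = 6.3724138
u_res = resolution / (2*sqrt(3))
u_res = 6.3724138 / 3.4641016
u_res = 1.8396

1.8396


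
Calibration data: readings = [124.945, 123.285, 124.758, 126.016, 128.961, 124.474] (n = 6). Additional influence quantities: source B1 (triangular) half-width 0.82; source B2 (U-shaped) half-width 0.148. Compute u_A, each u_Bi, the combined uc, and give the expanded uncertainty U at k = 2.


mean = (124.945 + 123.285 + 124.758 + 126.016 + 128.961 + 124.474) / 6 = 125.4065
s = sqrt(sum((x - mean)^2)/(n-1)) = 1.9498622
u_A = s / sqrt(n) = 1.9498622 / sqrt(6) = 0.79602791
u_B1 = 0.82 / sqrt(6) = 0.3347636
u_B2 = 0.148 / sqrt(2) = 0.1046518
uc = sqrt(0.79602791^2 + 0.3347636^2 + 0.1046518^2) = 0.86987304
U = k * uc = 2 * 0.86987304
U = 1.7397

1.7397


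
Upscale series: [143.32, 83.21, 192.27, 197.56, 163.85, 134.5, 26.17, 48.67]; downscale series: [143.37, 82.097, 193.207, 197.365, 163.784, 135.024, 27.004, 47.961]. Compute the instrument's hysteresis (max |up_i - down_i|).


|143.32 - 143.37| = 0.0500
|83.21 - 82.097| = 1.1130
|192.27 - 193.207| = 0.9370
|197.56 - 197.365| = 0.1950
|163.85 - 163.784| = 0.0660
|134.5 - 135.024| = 0.5240
|26.17 - 27.004| = 0.8340
|48.67 - 47.961| = 0.7090
hysteresis = max(diffs) = 1.1130

1.1130


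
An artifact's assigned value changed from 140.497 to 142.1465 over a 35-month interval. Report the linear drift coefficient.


rate = (v2 - v1) / months
= (142.1465 - 140.497) / 35
= 1.6495 / 35
= 0.0471

0.0471


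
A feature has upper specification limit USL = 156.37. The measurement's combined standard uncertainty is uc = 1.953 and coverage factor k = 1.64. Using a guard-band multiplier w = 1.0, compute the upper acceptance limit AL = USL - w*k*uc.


U = k * uc = 1.64 * 1.953 = 3.20292
guard band g = w * U = 1.0 * 3.20292 = 3.20292
AL = USL - g = 156.37 - 3.20292
AL = 153.1671

153.1671


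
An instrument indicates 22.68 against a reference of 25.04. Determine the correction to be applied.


Correction = standard - reading
= 25.04 - 22.68
= 2.3600

2.3600


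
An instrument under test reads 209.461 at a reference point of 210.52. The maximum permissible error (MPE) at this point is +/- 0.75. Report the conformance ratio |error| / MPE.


e = indication - reference = 209.461 - 210.52 = -1.0590
|e| = 1.0590
ratio = |e| / MPE = 1.0590 / 0.75
ratio = 1.4120

1.4120


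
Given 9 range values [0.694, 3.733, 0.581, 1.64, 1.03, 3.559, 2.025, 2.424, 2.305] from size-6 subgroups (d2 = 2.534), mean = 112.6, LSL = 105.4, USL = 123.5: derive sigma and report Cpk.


R_bar = (0.694 + 3.733 + 0.581 + 1.64 + 1.03 + 3.559 + 2.025 + 2.424 + 2.305) / 9 = 1.999
sigma = R_bar / d2 = 1.999 / 2.534 = 0.78887135
Cp = (USL - LSL)/(6*sigma) = (123.5 - 105.4)/(6*0.78887135) = 3.8240
Cpu = (123.5 - 112.6)/(3*0.78887135) = 4.6057
Cpl = (112.6 - 105.4)/(3*0.78887135) = 3.0423
Cpk = min(Cpu, Cpl) = 3.0423

3.0423


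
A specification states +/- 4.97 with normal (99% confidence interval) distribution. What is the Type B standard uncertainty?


u_B = half_width / 2.576
u_B = 4.97 / 2.576
u_B = 1.9293

1.9293


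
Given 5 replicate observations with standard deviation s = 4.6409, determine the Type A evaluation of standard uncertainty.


u_A = s / sqrt(n)
u_A = 4.6409 / sqrt(5)
u_A = 4.6409 / 2.236068
u_A = 2.0755

2.0755


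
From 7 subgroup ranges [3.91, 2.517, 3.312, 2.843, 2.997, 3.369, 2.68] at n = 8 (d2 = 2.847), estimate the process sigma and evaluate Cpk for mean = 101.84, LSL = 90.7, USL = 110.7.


R_bar = (3.91 + 2.517 + 3.312 + 2.843 + 2.997 + 3.369 + 2.68) / 7 = 3.0897143
sigma = R_bar / d2 = 3.0897143 / 2.847 = 1.0852527
Cp = (USL - LSL)/(6*sigma) = (110.7 - 90.7)/(6*1.0852527) = 3.0715
Cpu = (110.7 - 101.84)/(3*1.0852527) = 2.7213
Cpl = (101.84 - 90.7)/(3*1.0852527) = 3.4216
Cpk = min(Cpu, Cpl) = 2.7213

2.7213


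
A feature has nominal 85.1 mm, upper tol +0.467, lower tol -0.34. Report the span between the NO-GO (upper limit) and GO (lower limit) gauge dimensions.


GO = nominal - lower_tol (smallest hole = maximum material condition)
GO = 85.1 - 0.34 = 84.76
NO-GO = nominal + upper_tol (largest hole = least material condition)
NO-GO = 85.1 + 0.467 = 85.567
spread = NO-GO - GO = 85.567 - 84.76 = 0.8070

0.8070


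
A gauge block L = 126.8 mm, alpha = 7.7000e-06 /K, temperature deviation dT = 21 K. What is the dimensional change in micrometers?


dL = L * alpha * dT
= 126.8 * 7.7000e-06 * 21
= 0.0205036 mm
dL_um = 0.0205036 * 1000 = 20.5036 um

20.5036


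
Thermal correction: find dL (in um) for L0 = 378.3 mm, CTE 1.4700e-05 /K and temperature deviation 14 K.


dL = L * alpha * dT
= 378.3 * 1.4700e-05 * 14
= 0.0778541 mm
dL_um = 0.0778541 * 1000 = 77.8541 um

77.8541


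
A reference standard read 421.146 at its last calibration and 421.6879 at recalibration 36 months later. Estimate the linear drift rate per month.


rate = (v2 - v1) / months
= (421.6879 - 421.146) / 36
= 0.5419 / 36
= 0.0151

0.0151


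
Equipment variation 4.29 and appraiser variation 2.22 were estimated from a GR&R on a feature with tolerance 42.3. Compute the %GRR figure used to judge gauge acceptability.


GRR = sqrt(EV^2 + AV^2) = sqrt(4.29^2 + 2.22^2) = 4.8303727
%GRR = GRR / tol * 100 = 4.8303727 / 42.3 * 100
%GRR = 11.4193

11.4193


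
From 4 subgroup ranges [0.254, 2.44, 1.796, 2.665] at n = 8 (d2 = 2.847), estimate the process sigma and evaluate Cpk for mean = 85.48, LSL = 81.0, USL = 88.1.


R_bar = (0.254 + 2.44 + 1.796 + 2.665) / 4 = 1.78875
sigma = R_bar / d2 = 1.78875 / 2.847 = 0.62829294
Cp = (USL - LSL)/(6*sigma) = (88.1 - 81.0)/(6*0.62829294) = 1.8834
Cpu = (88.1 - 85.48)/(3*0.62829294) = 1.3900
Cpl = (85.48 - 81.0)/(3*0.62829294) = 2.3768
Cpk = min(Cpu, Cpl) = 1.3900

1.3900


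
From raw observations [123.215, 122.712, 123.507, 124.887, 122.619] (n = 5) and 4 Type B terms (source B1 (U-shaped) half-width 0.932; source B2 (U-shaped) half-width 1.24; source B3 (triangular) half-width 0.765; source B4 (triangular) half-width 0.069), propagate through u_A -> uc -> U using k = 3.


mean = (123.215 + 122.712 + 123.507 + 124.887 + 122.619) / 5 = 123.388
s = sqrt(sum((x - mean)^2)/(n-1)) = 0.91370509
u_A = s / sqrt(n) = 0.91370509 / sqrt(5) = 0.40862134
u_B1 = 0.932 / sqrt(2) = 0.65902352
u_B2 = 1.24 / sqrt(2) = 0.87681241
u_B3 = 0.765 / sqrt(6) = 0.31230994
u_B4 = 0.069 / sqrt(6) = 0.028169132
uc = sqrt(0.40862134^2 + 0.65902352^2 + 0.87681241^2 + 0.31230994^2 + 0.028169132^2) = 1.2117815
U = k * uc = 3 * 1.2117815
U = 3.6353

3.6353


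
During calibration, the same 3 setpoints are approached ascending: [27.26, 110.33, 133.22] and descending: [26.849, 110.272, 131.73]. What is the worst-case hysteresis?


|27.26 - 26.849| = 0.4110
|110.33 - 110.272| = 0.0580
|133.22 - 131.73| = 1.4900
hysteresis = max(diffs) = 1.4900

1.4900


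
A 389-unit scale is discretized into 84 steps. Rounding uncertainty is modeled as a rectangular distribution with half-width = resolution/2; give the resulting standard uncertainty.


resolution = range / divisions
resolution = 389 / 84 = 4.6309524
u_res = resolution / (2*sqrt(3))
u_res = 4.6309524 / 3.4641016
u_res = 1.3368

1.3368


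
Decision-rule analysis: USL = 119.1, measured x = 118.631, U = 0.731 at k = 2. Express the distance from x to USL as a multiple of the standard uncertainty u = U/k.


u = U / k = 0.731 / 2 = 0.3655
margin = |USL - x| = |119.1 - 118.631| = 0.469
z = margin / u = 0.469 / 0.3655
z = 1.2832

1.2832


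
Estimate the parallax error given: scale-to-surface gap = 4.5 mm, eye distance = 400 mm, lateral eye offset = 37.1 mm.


error = h * offset / d
= 4.5 * 37.1 / 400
= 0.4174

0.4174


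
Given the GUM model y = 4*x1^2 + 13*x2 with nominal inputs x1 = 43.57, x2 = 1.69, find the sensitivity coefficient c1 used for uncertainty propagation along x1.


y = 4*x1^2 + 13*x2
dy/dx1 = 2*4*x1
Evaluate at x1 = 43.57: c1 = 8 * 43.57
c1 = 348.5600

348.5600


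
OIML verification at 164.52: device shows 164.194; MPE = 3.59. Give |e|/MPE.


e = indication - reference = 164.194 - 164.52 = -0.3260
|e| = 0.3260
ratio = |e| / MPE = 0.3260 / 3.59
ratio = 0.0908

0.0908


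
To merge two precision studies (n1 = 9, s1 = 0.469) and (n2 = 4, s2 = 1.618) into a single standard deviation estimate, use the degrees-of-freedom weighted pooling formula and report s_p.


s_p = sqrt(((n1-1)*s1^2 + (n2-1)*s2^2) / (n1+n2-2))
numerator = (9-1)*0.469^2 + (4-1)*1.618^2 = 1.759688 + 7.853772 = 9.61346
denominator = 9 + 4 - 2 = 11
s_p^2 = 9.61346 / 11 = 0.87395091
s_p = sqrt(0.87395091) = 0.9349

0.9349


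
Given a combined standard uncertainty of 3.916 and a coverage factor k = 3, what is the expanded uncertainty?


U = k * uc
U = 3 * 3.916
U = 11.7480

11.7480


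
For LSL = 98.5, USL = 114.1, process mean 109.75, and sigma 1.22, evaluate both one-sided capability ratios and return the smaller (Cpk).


Cpu = (USL - mean) / (3*sigma) = (114.1 - 109.75) / (3*1.22) = 1.1885
Cpl = (mean - LSL) / (3*sigma) = (109.75 - 98.5) / (3*1.22) = 3.0738
Cpk = min(Cpu, Cpl) = 1.1885

1.1885


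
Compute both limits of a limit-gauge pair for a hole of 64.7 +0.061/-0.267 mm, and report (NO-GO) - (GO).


GO = nominal - lower_tol (smallest hole = maximum material condition)
GO = 64.7 - 0.267 = 64.433
NO-GO = nominal + upper_tol (largest hole = least material condition)
NO-GO = 64.7 + 0.061 = 64.761
spread = NO-GO - GO = 64.761 - 64.433 = 0.3280

0.3280


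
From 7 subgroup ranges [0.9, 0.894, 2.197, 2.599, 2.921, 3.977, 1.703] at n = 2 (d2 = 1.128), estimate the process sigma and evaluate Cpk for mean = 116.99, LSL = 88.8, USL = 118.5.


R_bar = (0.9 + 0.894 + 2.197 + 2.599 + 2.921 + 3.977 + 1.703) / 7 = 2.1701429
sigma = R_bar / d2 = 2.1701429 / 1.128 = 1.9238855
Cp = (USL - LSL)/(6*sigma) = (118.5 - 88.8)/(6*1.9238855) = 2.5729
Cpu = (118.5 - 116.99)/(3*1.9238855) = 0.2616
Cpl = (116.99 - 88.8)/(3*1.9238855) = 4.8842
Cpk = min(Cpu, Cpl) = 0.2616

0.2616


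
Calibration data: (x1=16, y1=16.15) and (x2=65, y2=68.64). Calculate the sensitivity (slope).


slope = (y2 - y1) / (x2 - x1)
= (68.64 - 16.15) / (65 - 16)
= 52.4900 / 49
= 1.0712

1.0712


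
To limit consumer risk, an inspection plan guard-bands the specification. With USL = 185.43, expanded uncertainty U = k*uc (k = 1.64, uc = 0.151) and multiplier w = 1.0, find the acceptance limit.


U = k * uc = 1.64 * 0.151 = 0.24764
guard band g = w * U = 1.0 * 0.24764 = 0.24764
AL = USL - g = 185.43 - 0.24764
AL = 185.1824

185.1824


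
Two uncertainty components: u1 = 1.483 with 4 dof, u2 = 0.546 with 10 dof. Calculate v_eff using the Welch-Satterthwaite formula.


uc = sqrt(u1^2 + u2^2) = sqrt(1.483^2 + 0.546^2) = 1.580318
v_eff = uc^4 / (u1^4/v1 + u2^4/v2)
= 1.580318^4 / (1.483^4/4 + 0.546^4/10)
= 6.2370316 / 1.2181053
v_eff = 5.1203

5.1203


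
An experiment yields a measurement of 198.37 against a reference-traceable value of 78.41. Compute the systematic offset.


Systematic error = measured - true
= 198.37 - 78.41
= 119.9600

119.9600


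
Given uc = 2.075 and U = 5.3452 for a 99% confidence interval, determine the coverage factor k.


k = U / uc
k = 5.3452 / 2.075
k = 2.576

2.576


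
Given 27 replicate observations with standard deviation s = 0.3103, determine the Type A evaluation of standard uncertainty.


u_A = s / sqrt(n)
u_A = 0.3103 / sqrt(27)
u_A = 0.3103 / 5.1961524
u_A = 0.0597

0.0597
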